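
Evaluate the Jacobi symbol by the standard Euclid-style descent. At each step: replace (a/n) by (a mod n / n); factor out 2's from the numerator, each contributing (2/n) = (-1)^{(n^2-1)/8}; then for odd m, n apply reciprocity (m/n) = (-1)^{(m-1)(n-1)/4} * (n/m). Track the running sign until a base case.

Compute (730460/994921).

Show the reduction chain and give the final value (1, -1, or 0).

1

730460 = 2^2·182615; (2/994921) = +1 since 994921 mod 8 = 1, so (730460/994921) = (+1)^2·(182615/994921); sign now +1
reciprocity: (182615/994921) = +1·(994921/182615) since 182615 mod 4 = 3, 994921 mod 4 = 1; sign now +1
(994921/182615) = (81846/182615)   [reduce mod 182615]
81846 = 2^1·40923; (2/182615) = +1 since 182615 mod 8 = 7, so (81846/182615) = (+1)^1·(40923/182615); sign now +1
reciprocity: (40923/182615) = -1·(182615/40923) since 40923 mod 4 = 3, 182615 mod 4 = 3; sign now -1
(182615/40923) = (18923/40923)   [reduce mod 40923]
reciprocity: (18923/40923) = -1·(40923/18923) since 18923 mod 4 = 3, 40923 mod 4 = 3; sign now +1
(40923/18923) = (3077/18923)   [reduce mod 18923]
reciprocity: (3077/18923) = +1·(18923/3077) since 3077 mod 4 = 1, 18923 mod 4 = 3; sign now +1
(18923/3077) = (461/3077)   [reduce mod 3077]
reciprocity: (461/3077) = +1·(3077/461) since 461 mod 4 = 1, 3077 mod 4 = 1; sign now +1
(3077/461) = (311/461)   [reduce mod 461]
reciprocity: (311/461) = +1·(461/311) since 311 mod 4 = 3, 461 mod 4 = 1; sign now +1
(461/311) = (150/311)   [reduce mod 311]
150 = 2^1·75; (2/311) = +1 since 311 mod 8 = 7, so (150/311) = (+1)^1·(75/311); sign now +1
reciprocity: (75/311) = -1·(311/75) since 75 mod 4 = 3, 311 mod 4 = 3; sign now -1
(311/75) = (11/75)   [reduce mod 75]
reciprocity: (11/75) = -1·(75/11) since 11 mod 4 = 3, 75 mod 4 = 3; sign now +1
(75/11) = (9/11)   [reduce mod 11]
reciprocity: (9/11) = +1·(11/9) since 9 mod 4 = 1, 11 mod 4 = 3; sign now +1
(11/9) = (2/9)   [reduce mod 9]
2 = 2^1·1; (2/9) = +1 since 9 mod 8 = 1, so (2/9) = (+1)^1·(1/9); sign now +1
(1/9) = 1; final value = sign = +1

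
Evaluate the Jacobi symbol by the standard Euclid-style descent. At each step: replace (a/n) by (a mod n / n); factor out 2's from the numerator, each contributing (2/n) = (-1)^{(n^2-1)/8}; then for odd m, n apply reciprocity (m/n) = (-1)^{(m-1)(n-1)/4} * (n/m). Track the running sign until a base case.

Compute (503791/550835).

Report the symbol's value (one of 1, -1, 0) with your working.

flip (503791/550835) -> (550835/503791): both odd, 503791 mod 4 = 3, 550835 mod 4 = 3, so the flip contributes -1; sign now -1
(550835/503791): 550835 mod 503791 = 47044, so (550835/503791) = (47044/503791)
factor out 2^2: 47044 = 2^2·11761; with 503791 mod 8 = 7, (2/503791) = +1; sign now -1; continue with (11761/503791)
flip (11761/503791) -> (503791/11761): both odd, 11761 mod 4 = 1, 503791 mod 4 = 3, so the flip contributes +1; sign now -1
(503791/11761): 503791 mod 11761 = 9829, so (503791/11761) = (9829/11761)
flip (9829/11761) -> (11761/9829): both odd, 9829 mod 4 = 1, 11761 mod 4 = 1, so the flip contributes +1; sign now -1
(11761/9829): 11761 mod 9829 = 1932, so (11761/9829) = (1932/9829)
factor out 2^2: 1932 = 2^2·483; with 9829 mod 8 = 5, (2/9829) = -1; sign now -1; continue with (483/9829)
flip (483/9829) -> (9829/483): both odd, 483 mod 4 = 3, 9829 mod 4 = 1, so the flip contributes +1; sign now -1
(9829/483): 9829 mod 483 = 169, so (9829/483) = (169/483)
flip (169/483) -> (483/169): both odd, 169 mod 4 = 1, 483 mod 4 = 3, so the flip contributes +1; sign now -1
(483/169): 483 mod 169 = 145, so (483/169) = (145/169)
flip (145/169) -> (169/145): both odd, 145 mod 4 = 1, 169 mod 4 = 1, so the flip contributes +1; sign now -1
(169/145): 169 mod 145 = 24, so (169/145) = (24/145)
factor out 2^3: 24 = 2^3·3; with 145 mod 8 = 1, (2/145) = +1; sign now -1; continue with (3/145)
flip (3/145) -> (145/3): both odd, 3 mod 4 = 3, 145 mod 4 = 1, so the flip contributes +1; sign now -1
(145/3): 145 mod 3 = 1, so (145/3) = (1/3)
reached (1/3) = 1, so the symbol is -1

-1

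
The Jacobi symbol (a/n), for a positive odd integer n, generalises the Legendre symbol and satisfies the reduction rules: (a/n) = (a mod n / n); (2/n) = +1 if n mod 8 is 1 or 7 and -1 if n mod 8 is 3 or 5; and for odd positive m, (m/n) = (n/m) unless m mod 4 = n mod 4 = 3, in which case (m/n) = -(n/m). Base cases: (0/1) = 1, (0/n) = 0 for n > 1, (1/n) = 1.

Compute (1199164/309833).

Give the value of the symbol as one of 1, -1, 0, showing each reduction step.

(1199164/309833): 1199164 mod 309833 = 269665, so (1199164/309833) = (269665/309833)
flip (269665/309833) -> (309833/269665): both odd, 269665 mod 4 = 1, 309833 mod 4 = 1, so the flip contributes +1; sign now +1
(309833/269665): 309833 mod 269665 = 40168, so (309833/269665) = (40168/269665)
factor out 2^3: 40168 = 2^3·5021; with 269665 mod 8 = 1, (2/269665) = +1; sign now +1; continue with (5021/269665)
flip (5021/269665) -> (269665/5021): both odd, 5021 mod 4 = 1, 269665 mod 4 = 1, so the flip contributes +1; sign now +1
(269665/5021): 269665 mod 5021 = 3552, so (269665/5021) = (3552/5021)
factor out 2^5: 3552 = 2^5·111; with 5021 mod 8 = 5, (2/5021) = -1; sign now -1; continue with (111/5021)
flip (111/5021) -> (5021/111): both odd, 111 mod 4 = 3, 5021 mod 4 = 1, so the flip contributes +1; sign now -1
(5021/111): 5021 mod 111 = 26, so (5021/111) = (26/111)
factor out 2^1: 26 = 2^1·13; with 111 mod 8 = 7, (2/111) = +1; sign now -1; continue with (13/111)
flip (13/111) -> (111/13): both odd, 13 mod 4 = 1, 111 mod 4 = 3, so the flip contributes +1; sign now -1
(111/13): 111 mod 13 = 7, so (111/13) = (7/13)
flip (7/13) -> (13/7): both odd, 7 mod 4 = 3, 13 mod 4 = 1, so the flip contributes +1; sign now -1
(13/7): 13 mod 7 = 6, so (13/7) = (6/7)
factor out 2^1: 6 = 2^1·3; with 7 mod 8 = 7, (2/7) = +1; sign now -1; continue with (3/7)
flip (3/7) -> (7/3): both odd, 3 mod 4 = 3, 7 mod 4 = 3, so the flip contributes -1; sign now +1
(7/3): 7 mod 3 = 1, so (7/3) = (1/3)
reached (1/3) = 1, so the symbol is +1

1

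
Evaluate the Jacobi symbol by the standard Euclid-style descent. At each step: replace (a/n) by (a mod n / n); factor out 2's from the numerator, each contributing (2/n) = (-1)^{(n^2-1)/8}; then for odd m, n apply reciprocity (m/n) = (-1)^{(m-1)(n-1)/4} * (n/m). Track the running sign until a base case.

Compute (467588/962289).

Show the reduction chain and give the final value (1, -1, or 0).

-1

467588 = 2^2·116897; (2/962289) = +1 since 962289 mod 8 = 1, so (467588/962289) = (+1)^2·(116897/962289); sign now +1
reciprocity: (116897/962289) = +1·(962289/116897) since 116897 mod 4 = 1, 962289 mod 4 = 1; sign now +1
(962289/116897) = (27113/116897)   [reduce mod 116897]
reciprocity: (27113/116897) = +1·(116897/27113) since 27113 mod 4 = 1, 116897 mod 4 = 1; sign now +1
(116897/27113) = (8445/27113)   [reduce mod 27113]
reciprocity: (8445/27113) = +1·(27113/8445) since 8445 mod 4 = 1, 27113 mod 4 = 1; sign now +1
(27113/8445) = (1778/8445)   [reduce mod 8445]
1778 = 2^1·889; (2/8445) = -1 since 8445 mod 8 = 5, so (1778/8445) = (-1)^1·(889/8445); sign now -1
reciprocity: (889/8445) = +1·(8445/889) since 889 mod 4 = 1, 8445 mod 4 = 1; sign now -1
(8445/889) = (444/889)   [reduce mod 889]
444 = 2^2·111; (2/889) = +1 since 889 mod 8 = 1, so (444/889) = (+1)^2·(111/889); sign now -1
reciprocity: (111/889) = +1·(889/111) since 111 mod 4 = 3, 889 mod 4 = 1; sign now -1
(889/111) = (1/111)   [reduce mod 111]
(1/111) = 1; final value = sign = -1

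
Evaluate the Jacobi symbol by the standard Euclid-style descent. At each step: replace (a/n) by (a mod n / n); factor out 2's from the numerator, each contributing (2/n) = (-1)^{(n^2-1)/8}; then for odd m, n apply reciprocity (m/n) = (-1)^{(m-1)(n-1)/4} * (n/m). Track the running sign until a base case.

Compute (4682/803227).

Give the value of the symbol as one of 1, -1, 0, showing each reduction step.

1

4682 = 2^1·2341; (2/803227) = -1 since 803227 mod 8 = 3, so (4682/803227) = (-1)^1·(2341/803227); sign now -1
reciprocity: (2341/803227) = +1·(803227/2341) since 2341 mod 4 = 1, 803227 mod 4 = 3; sign now -1
(803227/2341) = (264/2341)   [reduce mod 2341]
264 = 2^3·33; (2/2341) = -1 since 2341 mod 8 = 5, so (264/2341) = (-1)^3·(33/2341); sign now +1
reciprocity: (33/2341) = +1·(2341/33) since 33 mod 4 = 1, 2341 mod 4 = 1; sign now +1
(2341/33) = (31/33)   [reduce mod 33]
reciprocity: (31/33) = +1·(33/31) since 31 mod 4 = 3, 33 mod 4 = 1; sign now +1
(33/31) = (2/31)   [reduce mod 31]
2 = 2^1·1; (2/31) = +1 since 31 mod 8 = 7, so (2/31) = (+1)^1·(1/31); sign now +1
(1/31) = 1; final value = sign = +1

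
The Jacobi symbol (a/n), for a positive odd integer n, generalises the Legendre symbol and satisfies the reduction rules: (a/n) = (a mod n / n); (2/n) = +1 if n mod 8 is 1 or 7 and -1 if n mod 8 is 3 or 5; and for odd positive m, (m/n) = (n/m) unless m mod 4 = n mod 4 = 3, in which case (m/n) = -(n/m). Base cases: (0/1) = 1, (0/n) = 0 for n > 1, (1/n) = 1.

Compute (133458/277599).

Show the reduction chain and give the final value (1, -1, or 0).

133458 = 2^1·66729; (2/277599) = +1 since 277599 mod 8 = 7, so (133458/277599) = (+1)^1·(66729/277599); sign now +1
reciprocity: (66729/277599) = +1·(277599/66729) since 66729 mod 4 = 1, 277599 mod 4 = 3; sign now +1
(277599/66729) = (10683/66729)   [reduce mod 66729]
reciprocity: (10683/66729) = +1·(66729/10683) since 10683 mod 4 = 3, 66729 mod 4 = 1; sign now +1
(66729/10683) = (2631/10683)   [reduce mod 10683]
reciprocity: (2631/10683) = -1·(10683/2631) since 2631 mod 4 = 3, 10683 mod 4 = 3; sign now -1
(10683/2631) = (159/2631)   [reduce mod 2631]
reciprocity: (159/2631) = -1·(2631/159) since 159 mod 4 = 3, 2631 mod 4 = 3; sign now +1
(2631/159) = (87/159)   [reduce mod 159]
reciprocity: (87/159) = -1·(159/87) since 87 mod 4 = 3, 159 mod 4 = 3; sign now -1
(159/87) = (72/87)   [reduce mod 87]
72 = 2^3·9; (2/87) = +1 since 87 mod 8 = 7, so (72/87) = (+1)^3·(9/87); sign now -1
reciprocity: (9/87) = +1·(87/9) since 9 mod 4 = 1, 87 mod 4 = 3; sign now -1
(87/9) = (6/9)   [reduce mod 9]
6 = 2^1·3; (2/9) = +1 since 9 mod 8 = 1, so (6/9) = (+1)^1·(3/9); sign now -1
reciprocity: (3/9) = +1·(9/3) since 3 mod 4 = 3, 9 mod 4 = 1; sign now -1
(9/3) = (0/3)   [reduce mod 3]
(0/3) = 0   [gcd(a, n) > 1]; final value = 0

0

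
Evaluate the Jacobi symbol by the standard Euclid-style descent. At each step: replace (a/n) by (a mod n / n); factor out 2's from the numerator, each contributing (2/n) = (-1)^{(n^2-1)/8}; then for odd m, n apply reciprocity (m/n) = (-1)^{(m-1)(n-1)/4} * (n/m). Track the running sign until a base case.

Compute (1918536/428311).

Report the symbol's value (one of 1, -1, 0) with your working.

-1

(1918536/428311): 1918536 mod 428311 = 205292, so (1918536/428311) = (205292/428311)
factor out 2^2: 205292 = 2^2·51323; with 428311 mod 8 = 7, (2/428311) = +1; sign now +1; continue with (51323/428311)
flip (51323/428311) -> (428311/51323): both odd, 51323 mod 4 = 3, 428311 mod 4 = 3, so the flip contributes -1; sign now -1
(428311/51323): 428311 mod 51323 = 17727, so (428311/51323) = (17727/51323)
flip (17727/51323) -> (51323/17727): both odd, 17727 mod 4 = 3, 51323 mod 4 = 3, so the flip contributes -1; sign now +1
(51323/17727): 51323 mod 17727 = 15869, so (51323/17727) = (15869/17727)
flip (15869/17727) -> (17727/15869): both odd, 15869 mod 4 = 1, 17727 mod 4 = 3, so the flip contributes +1; sign now +1
(17727/15869): 17727 mod 15869 = 1858, so (17727/15869) = (1858/15869)
factor out 2^1: 1858 = 2^1·929; with 15869 mod 8 = 5, (2/15869) = -1; sign now -1; continue with (929/15869)
flip (929/15869) -> (15869/929): both odd, 929 mod 4 = 1, 15869 mod 4 = 1, so the flip contributes +1; sign now -1
(15869/929): 15869 mod 929 = 76, so (15869/929) = (76/929)
factor out 2^2: 76 = 2^2·19; with 929 mod 8 = 1, (2/929) = +1; sign now -1; continue with (19/929)
flip (19/929) -> (929/19): both odd, 19 mod 4 = 3, 929 mod 4 = 1, so the flip contributes +1; sign now -1
(929/19): 929 mod 19 = 17, so (929/19) = (17/19)
flip (17/19) -> (19/17): both odd, 17 mod 4 = 1, 19 mod 4 = 3, so the flip contributes +1; sign now -1
(19/17): 19 mod 17 = 2, so (19/17) = (2/17)
factor out 2^1: 2 = 2^1·1; with 17 mod 8 = 1, (2/17) = +1; sign now -1; continue with (1/17)
reached (1/17) = 1, so the symbol is -1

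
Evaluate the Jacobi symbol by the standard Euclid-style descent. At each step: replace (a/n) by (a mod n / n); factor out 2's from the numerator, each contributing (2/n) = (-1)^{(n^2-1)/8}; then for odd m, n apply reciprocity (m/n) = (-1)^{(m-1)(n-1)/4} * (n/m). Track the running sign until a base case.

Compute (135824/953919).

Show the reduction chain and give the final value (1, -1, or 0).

-1

factor out 2^4: 135824 = 2^4·8489; with 953919 mod 8 = 7, (2/953919) = +1; sign now +1; continue with (8489/953919)
flip (8489/953919) -> (953919/8489): both odd, 8489 mod 4 = 1, 953919 mod 4 = 3, so the flip contributes +1; sign now +1
(953919/8489): 953919 mod 8489 = 3151, so (953919/8489) = (3151/8489)
flip (3151/8489) -> (8489/3151): both odd, 3151 mod 4 = 3, 8489 mod 4 = 1, so the flip contributes +1; sign now +1
(8489/3151): 8489 mod 3151 = 2187, so (8489/3151) = (2187/3151)
flip (2187/3151) -> (3151/2187): both odd, 2187 mod 4 = 3, 3151 mod 4 = 3, so the flip contributes -1; sign now -1
(3151/2187): 3151 mod 2187 = 964, so (3151/2187) = (964/2187)
factor out 2^2: 964 = 2^2·241; with 2187 mod 8 = 3, (2/2187) = -1; sign now -1; continue with (241/2187)
flip (241/2187) -> (2187/241): both odd, 241 mod 4 = 1, 2187 mod 4 = 3, so the flip contributes +1; sign now -1
(2187/241): 2187 mod 241 = 18, so (2187/241) = (18/241)
factor out 2^1: 18 = 2^1·9; with 241 mod 8 = 1, (2/241) = +1; sign now -1; continue with (9/241)
flip (9/241) -> (241/9): both odd, 9 mod 4 = 1, 241 mod 4 = 1, so the flip contributes +1; sign now -1
(241/9): 241 mod 9 = 7, so (241/9) = (7/9)
flip (7/9) -> (9/7): both odd, 7 mod 4 = 3, 9 mod 4 = 1, so the flip contributes +1; sign now -1
(9/7): 9 mod 7 = 2, so (9/7) = (2/7)
factor out 2^1: 2 = 2^1·1; with 7 mod 8 = 7, (2/7) = +1; sign now -1; continue with (1/7)
reached (1/7) = 1, so the symbol is -1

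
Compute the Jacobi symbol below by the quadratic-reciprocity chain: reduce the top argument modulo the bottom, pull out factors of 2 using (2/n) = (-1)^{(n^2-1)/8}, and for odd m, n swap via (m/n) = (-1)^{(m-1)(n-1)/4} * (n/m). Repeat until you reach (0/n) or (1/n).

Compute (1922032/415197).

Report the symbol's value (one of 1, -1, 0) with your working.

-1

(1922032/415197) = (261244/415197)   [reduce mod 415197]
261244 = 2^2·65311; (2/415197) = -1 since 415197 mod 8 = 5, so (261244/415197) = (-1)^2·(65311/415197); sign now +1
reciprocity: (65311/415197) = +1·(415197/65311) since 65311 mod 4 = 3, 415197 mod 4 = 1; sign now +1
(415197/65311) = (23331/65311)   [reduce mod 65311]
reciprocity: (23331/65311) = -1·(65311/23331) since 23331 mod 4 = 3, 65311 mod 4 = 3; sign now -1
(65311/23331) = (18649/23331)   [reduce mod 23331]
reciprocity: (18649/23331) = +1·(23331/18649) since 18649 mod 4 = 1, 23331 mod 4 = 3; sign now -1
(23331/18649) = (4682/18649)   [reduce mod 18649]
4682 = 2^1·2341; (2/18649) = +1 since 18649 mod 8 = 1, so (4682/18649) = (+1)^1·(2341/18649); sign now -1
reciprocity: (2341/18649) = +1·(18649/2341) since 2341 mod 4 = 1, 18649 mod 4 = 1; sign now -1
(18649/2341) = (2262/2341)   [reduce mod 2341]
2262 = 2^1·1131; (2/2341) = -1 since 2341 mod 8 = 5, so (2262/2341) = (-1)^1·(1131/2341); sign now +1
reciprocity: (1131/2341) = +1·(2341/1131) since 1131 mod 4 = 3, 2341 mod 4 = 1; sign now +1
(2341/1131) = (79/1131)   [reduce mod 1131]
reciprocity: (79/1131) = -1·(1131/79) since 79 mod 4 = 3, 1131 mod 4 = 3; sign now -1
(1131/79) = (25/79)   [reduce mod 79]
reciprocity: (25/79) = +1·(79/25) since 25 mod 4 = 1, 79 mod 4 = 3; sign now -1
(79/25) = (4/25)   [reduce mod 25]
4 = 2^2·1; (2/25) = +1 since 25 mod 8 = 1, so (4/25) = (+1)^2·(1/25); sign now -1
(1/25) = 1; final value = sign = -1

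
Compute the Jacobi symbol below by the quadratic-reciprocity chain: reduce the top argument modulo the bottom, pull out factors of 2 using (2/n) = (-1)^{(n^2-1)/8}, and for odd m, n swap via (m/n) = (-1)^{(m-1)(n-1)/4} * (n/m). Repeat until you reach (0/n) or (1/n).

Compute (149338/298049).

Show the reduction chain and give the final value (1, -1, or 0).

1

149338 = 2^1·74669; (2/298049) = +1 since 298049 mod 8 = 1, so (149338/298049) = (+1)^1·(74669/298049); sign now +1
reciprocity: (74669/298049) = +1·(298049/74669) since 74669 mod 4 = 1, 298049 mod 4 = 1; sign now +1
(298049/74669) = (74042/74669)   [reduce mod 74669]
74042 = 2^1·37021; (2/74669) = -1 since 74669 mod 8 = 5, so (74042/74669) = (-1)^1·(37021/74669); sign now -1
reciprocity: (37021/74669) = +1·(74669/37021) since 37021 mod 4 = 1, 74669 mod 4 = 1; sign now -1
(74669/37021) = (627/37021)   [reduce mod 37021]
reciprocity: (627/37021) = +1·(37021/627) since 627 mod 4 = 3, 37021 mod 4 = 1; sign now -1
(37021/627) = (28/627)   [reduce mod 627]
28 = 2^2·7; (2/627) = -1 since 627 mod 8 = 3, so (28/627) = (-1)^2·(7/627); sign now -1
reciprocity: (7/627) = -1·(627/7) since 7 mod 4 = 3, 627 mod 4 = 3; sign now +1
(627/7) = (4/7)   [reduce mod 7]
4 = 2^2·1; (2/7) = +1 since 7 mod 8 = 7, so (4/7) = (+1)^2·(1/7); sign now +1
(1/7) = 1; final value = sign = +1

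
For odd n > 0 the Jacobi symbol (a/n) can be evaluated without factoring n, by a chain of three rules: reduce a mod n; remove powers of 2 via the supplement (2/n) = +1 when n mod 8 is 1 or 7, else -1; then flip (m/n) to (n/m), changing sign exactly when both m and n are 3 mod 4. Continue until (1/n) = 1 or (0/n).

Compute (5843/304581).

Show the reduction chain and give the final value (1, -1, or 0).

1

reciprocity: (5843/304581) = +1·(304581/5843) since 5843 mod 4 = 3, 304581 mod 4 = 1; sign now +1
(304581/5843) = (745/5843)   [reduce mod 5843]
reciprocity: (745/5843) = +1·(5843/745) since 745 mod 4 = 1, 5843 mod 4 = 3; sign now +1
(5843/745) = (628/745)   [reduce mod 745]
628 = 2^2·157; (2/745) = +1 since 745 mod 8 = 1, so (628/745) = (+1)^2·(157/745); sign now +1
reciprocity: (157/745) = +1·(745/157) since 157 mod 4 = 1, 745 mod 4 = 1; sign now +1
(745/157) = (117/157)   [reduce mod 157]
reciprocity: (117/157) = +1·(157/117) since 117 mod 4 = 1, 157 mod 4 = 1; sign now +1
(157/117) = (40/117)   [reduce mod 117]
40 = 2^3·5; (2/117) = -1 since 117 mod 8 = 5, so (40/117) = (-1)^3·(5/117); sign now -1
reciprocity: (5/117) = +1·(117/5) since 5 mod 4 = 1, 117 mod 4 = 1; sign now -1
(117/5) = (2/5)   [reduce mod 5]
2 = 2^1·1; (2/5) = -1 since 5 mod 8 = 5, so (2/5) = (-1)^1·(1/5); sign now +1
(1/5) = 1; final value = sign = +1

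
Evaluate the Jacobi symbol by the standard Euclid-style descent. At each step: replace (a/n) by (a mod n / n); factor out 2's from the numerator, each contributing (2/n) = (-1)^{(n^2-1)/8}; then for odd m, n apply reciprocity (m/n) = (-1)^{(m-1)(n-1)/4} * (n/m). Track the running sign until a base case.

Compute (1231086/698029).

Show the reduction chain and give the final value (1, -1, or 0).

(1231086/698029): 1231086 mod 698029 = 533057, so (1231086/698029) = (533057/698029)
flip (533057/698029) -> (698029/533057): both odd, 533057 mod 4 = 1, 698029 mod 4 = 1, so the flip contributes +1; sign now +1
(698029/533057): 698029 mod 533057 = 164972, so (698029/533057) = (164972/533057)
factor out 2^2: 164972 = 2^2·41243; with 533057 mod 8 = 1, (2/533057) = +1; sign now +1; continue with (41243/533057)
flip (41243/533057) -> (533057/41243): both odd, 41243 mod 4 = 3, 533057 mod 4 = 1, so the flip contributes +1; sign now +1
(533057/41243): 533057 mod 41243 = 38141, so (533057/41243) = (38141/41243)
flip (38141/41243) -> (41243/38141): both odd, 38141 mod 4 = 1, 41243 mod 4 = 3, so the flip contributes +1; sign now +1
(41243/38141): 41243 mod 38141 = 3102, so (41243/38141) = (3102/38141)
factor out 2^1: 3102 = 2^1·1551; with 38141 mod 8 = 5, (2/38141) = -1; sign now -1; continue with (1551/38141)
flip (1551/38141) -> (38141/1551): both odd, 1551 mod 4 = 3, 38141 mod 4 = 1, so the flip contributes +1; sign now -1
(38141/1551): 38141 mod 1551 = 917, so (38141/1551) = (917/1551)
flip (917/1551) -> (1551/917): both odd, 917 mod 4 = 1, 1551 mod 4 = 3, so the flip contributes +1; sign now -1
(1551/917): 1551 mod 917 = 634, so (1551/917) = (634/917)
factor out 2^1: 634 = 2^1·317; with 917 mod 8 = 5, (2/917) = -1; sign now +1; continue with (317/917)
flip (317/917) -> (917/317): both odd, 317 mod 4 = 1, 917 mod 4 = 1, so the flip contributes +1; sign now +1
(917/317): 917 mod 317 = 283, so (917/317) = (283/317)
flip (283/317) -> (317/283): both odd, 283 mod 4 = 3, 317 mod 4 = 1, so the flip contributes +1; sign now +1
(317/283): 317 mod 283 = 34, so (317/283) = (34/283)
factor out 2^1: 34 = 2^1·17; with 283 mod 8 = 3, (2/283) = -1; sign now -1; continue with (17/283)
flip (17/283) -> (283/17): both odd, 17 mod 4 = 1, 283 mod 4 = 3, so the flip contributes +1; sign now -1
(283/17): 283 mod 17 = 11, so (283/17) = (11/17)
flip (11/17) -> (17/11): both odd, 11 mod 4 = 3, 17 mod 4 = 1, so the flip contributes +1; sign now -1
(17/11): 17 mod 11 = 6, so (17/11) = (6/11)
factor out 2^1: 6 = 2^1·3; with 11 mod 8 = 3, (2/11) = -1; sign now +1; continue with (3/11)
flip (3/11) -> (11/3): both odd, 3 mod 4 = 3, 11 mod 4 = 3, so the flip contributes -1; sign now -1
(11/3): 11 mod 3 = 2, so (11/3) = (2/3)
factor out 2^1: 2 = 2^1·1; with 3 mod 8 = 3, (2/3) = -1; sign now +1; continue with (1/3)
reached (1/3) = 1, so the symbol is +1

1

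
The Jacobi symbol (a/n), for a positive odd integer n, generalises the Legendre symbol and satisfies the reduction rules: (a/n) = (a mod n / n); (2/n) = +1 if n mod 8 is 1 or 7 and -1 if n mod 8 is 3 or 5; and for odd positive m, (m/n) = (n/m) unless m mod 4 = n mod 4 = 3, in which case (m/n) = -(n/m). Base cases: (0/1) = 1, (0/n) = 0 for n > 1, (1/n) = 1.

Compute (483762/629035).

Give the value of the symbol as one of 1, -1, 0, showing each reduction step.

-1

483762 = 2^1·241881; (2/629035) = -1 since 629035 mod 8 = 3, so (483762/629035) = (-1)^1·(241881/629035); sign now -1
reciprocity: (241881/629035) = +1·(629035/241881) since 241881 mod 4 = 1, 629035 mod 4 = 3; sign now -1
(629035/241881) = (145273/241881)   [reduce mod 241881]
reciprocity: (145273/241881) = +1·(241881/145273) since 145273 mod 4 = 1, 241881 mod 4 = 1; sign now -1
(241881/145273) = (96608/145273)   [reduce mod 145273]
96608 = 2^5·3019; (2/145273) = +1 since 145273 mod 8 = 1, so (96608/145273) = (+1)^5·(3019/145273); sign now -1
reciprocity: (3019/145273) = +1·(145273/3019) since 3019 mod 4 = 3, 145273 mod 4 = 1; sign now -1
(145273/3019) = (361/3019)   [reduce mod 3019]
reciprocity: (361/3019) = +1·(3019/361) since 361 mod 4 = 1, 3019 mod 4 = 3; sign now -1
(3019/361) = (131/361)   [reduce mod 361]
reciprocity: (131/361) = +1·(361/131) since 131 mod 4 = 3, 361 mod 4 = 1; sign now -1
(361/131) = (99/131)   [reduce mod 131]
reciprocity: (99/131) = -1·(131/99) since 99 mod 4 = 3, 131 mod 4 = 3; sign now +1
(131/99) = (32/99)   [reduce mod 99]
32 = 2^5·1; (2/99) = -1 since 99 mod 8 = 3, so (32/99) = (-1)^5·(1/99); sign now -1
(1/99) = 1; final value = sign = -1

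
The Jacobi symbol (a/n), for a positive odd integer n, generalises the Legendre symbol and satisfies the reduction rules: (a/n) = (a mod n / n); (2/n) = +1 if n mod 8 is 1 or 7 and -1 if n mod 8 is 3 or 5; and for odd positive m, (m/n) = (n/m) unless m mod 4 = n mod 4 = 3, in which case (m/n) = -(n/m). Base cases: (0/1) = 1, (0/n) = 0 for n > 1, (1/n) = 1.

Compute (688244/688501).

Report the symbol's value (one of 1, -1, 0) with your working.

1

factor out 2^2: 688244 = 2^2·172061; with 688501 mod 8 = 5, (2/688501) = -1; sign now +1; continue with (172061/688501)
flip (172061/688501) -> (688501/172061): both odd, 172061 mod 4 = 1, 688501 mod 4 = 1, so the flip contributes +1; sign now +1
(688501/172061): 688501 mod 172061 = 257, so (688501/172061) = (257/172061)
flip (257/172061) -> (172061/257): both odd, 257 mod 4 = 1, 172061 mod 4 = 1, so the flip contributes +1; sign now +1
(172061/257): 172061 mod 257 = 128, so (172061/257) = (128/257)
factor out 2^7: 128 = 2^7·1; with 257 mod 8 = 1, (2/257) = +1; sign now +1; continue with (1/257)
reached (1/257) = 1, so the symbol is +1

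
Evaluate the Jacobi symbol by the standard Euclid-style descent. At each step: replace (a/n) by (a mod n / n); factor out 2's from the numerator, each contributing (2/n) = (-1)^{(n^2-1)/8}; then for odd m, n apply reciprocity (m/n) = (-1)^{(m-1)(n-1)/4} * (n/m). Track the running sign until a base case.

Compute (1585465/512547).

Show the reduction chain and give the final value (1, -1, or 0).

(1585465/512547): 1585465 mod 512547 = 47824, so (1585465/512547) = (47824/512547)
factor out 2^4: 47824 = 2^4·2989; with 512547 mod 8 = 3, (2/512547) = -1; sign now +1; continue with (2989/512547)
flip (2989/512547) -> (512547/2989): both odd, 2989 mod 4 = 1, 512547 mod 4 = 3, so the flip contributes +1; sign now +1
(512547/2989): 512547 mod 2989 = 1428, so (512547/2989) = (1428/2989)
factor out 2^2: 1428 = 2^2·357; with 2989 mod 8 = 5, (2/2989) = -1; sign now +1; continue with (357/2989)
flip (357/2989) -> (2989/357): both odd, 357 mod 4 = 1, 2989 mod 4 = 1, so the flip contributes +1; sign now +1
(2989/357): 2989 mod 357 = 133, so (2989/357) = (133/357)
flip (133/357) -> (357/133): both odd, 133 mod 4 = 1, 357 mod 4 = 1, so the flip contributes +1; sign now +1
(357/133): 357 mod 133 = 91, so (357/133) = (91/133)
flip (91/133) -> (133/91): both odd, 91 mod 4 = 3, 133 mod 4 = 1, so the flip contributes +1; sign now +1
(133/91): 133 mod 91 = 42, so (133/91) = (42/91)
factor out 2^1: 42 = 2^1·21; with 91 mod 8 = 3, (2/91) = -1; sign now -1; continue with (21/91)
flip (21/91) -> (91/21): both odd, 21 mod 4 = 1, 91 mod 4 = 3, so the flip contributes +1; sign now -1
(91/21): 91 mod 21 = 7, so (91/21) = (7/21)
flip (7/21) -> (21/7): both odd, 7 mod 4 = 3, 21 mod 4 = 1, so the flip contributes +1; sign now -1
(21/7): 21 mod 7 = 0, so (21/7) = (0/7)
reached (0/7); gcd(a, n) > 1, so (0/7) = 0 and the symbol is 0

0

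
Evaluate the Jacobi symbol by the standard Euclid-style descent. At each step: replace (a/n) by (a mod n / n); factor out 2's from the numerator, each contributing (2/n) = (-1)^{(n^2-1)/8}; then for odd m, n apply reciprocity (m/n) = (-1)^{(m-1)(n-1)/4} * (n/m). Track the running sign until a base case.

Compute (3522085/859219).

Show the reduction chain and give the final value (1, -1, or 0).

(3522085/859219) = (85209/859219)   [reduce mod 859219]
reciprocity: (85209/859219) = +1·(859219/85209) since 85209 mod 4 = 1, 859219 mod 4 = 3; sign now +1
(859219/85209) = (7129/85209)   [reduce mod 85209]
reciprocity: (7129/85209) = +1·(85209/7129) since 7129 mod 4 = 1, 85209 mod 4 = 1; sign now +1
(85209/7129) = (6790/7129)   [reduce mod 7129]
6790 = 2^1·3395; (2/7129) = +1 since 7129 mod 8 = 1, so (6790/7129) = (+1)^1·(3395/7129); sign now +1
reciprocity: (3395/7129) = +1·(7129/3395) since 3395 mod 4 = 3, 7129 mod 4 = 1; sign now +1
(7129/3395) = (339/3395)   [reduce mod 3395]
reciprocity: (339/3395) = -1·(3395/339) since 339 mod 4 = 3, 3395 mod 4 = 3; sign now -1
(3395/339) = (5/339)   [reduce mod 339]
reciprocity: (5/339) = +1·(339/5) since 5 mod 4 = 1, 339 mod 4 = 3; sign now -1
(339/5) = (4/5)   [reduce mod 5]
4 = 2^2·1; (2/5) = -1 since 5 mod 8 = 5, so (4/5) = (-1)^2·(1/5); sign now -1
(1/5) = 1; final value = sign = -1

-1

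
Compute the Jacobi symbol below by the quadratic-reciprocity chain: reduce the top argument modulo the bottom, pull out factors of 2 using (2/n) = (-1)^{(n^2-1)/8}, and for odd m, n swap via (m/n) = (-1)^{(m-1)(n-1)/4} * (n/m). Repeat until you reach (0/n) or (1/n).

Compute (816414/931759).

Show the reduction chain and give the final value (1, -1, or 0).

816414 = 2^1·408207; (2/931759) = +1 since 931759 mod 8 = 7, so (816414/931759) = (+1)^1·(408207/931759); sign now +1
reciprocity: (408207/931759) = -1·(931759/408207) since 408207 mod 4 = 3, 931759 mod 4 = 3; sign now -1
(931759/408207) = (115345/408207)   [reduce mod 408207]
reciprocity: (115345/408207) = +1·(408207/115345) since 115345 mod 4 = 1, 408207 mod 4 = 3; sign now -1
(408207/115345) = (62172/115345)   [reduce mod 115345]
62172 = 2^2·15543; (2/115345) = +1 since 115345 mod 8 = 1, so (62172/115345) = (+1)^2·(15543/115345); sign now -1
reciprocity: (15543/115345) = +1·(115345/15543) since 15543 mod 4 = 3, 115345 mod 4 = 1; sign now -1
(115345/15543) = (6544/15543)   [reduce mod 15543]
6544 = 2^4·409; (2/15543) = +1 since 15543 mod 8 = 7, so (6544/15543) = (+1)^4·(409/15543); sign now -1
reciprocity: (409/15543) = +1·(15543/409) since 409 mod 4 = 1, 15543 mod 4 = 3; sign now -1
(15543/409) = (1/409)   [reduce mod 409]
(1/409) = 1; final value = sign = -1

-1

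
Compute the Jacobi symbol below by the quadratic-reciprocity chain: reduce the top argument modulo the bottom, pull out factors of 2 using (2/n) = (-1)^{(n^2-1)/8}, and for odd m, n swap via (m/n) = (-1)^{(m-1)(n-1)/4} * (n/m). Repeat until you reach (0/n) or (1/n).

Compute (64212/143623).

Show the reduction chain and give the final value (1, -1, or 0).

64212 = 2^2·16053; (2/143623) = +1 since 143623 mod 8 = 7, so (64212/143623) = (+1)^2·(16053/143623); sign now +1
reciprocity: (16053/143623) = +1·(143623/16053) since 16053 mod 4 = 1, 143623 mod 4 = 3; sign now +1
(143623/16053) = (15199/16053)   [reduce mod 16053]
reciprocity: (15199/16053) = +1·(16053/15199) since 15199 mod 4 = 3, 16053 mod 4 = 1; sign now +1
(16053/15199) = (854/15199)   [reduce mod 15199]
854 = 2^1·427; (2/15199) = +1 since 15199 mod 8 = 7, so (854/15199) = (+1)^1·(427/15199); sign now +1
reciprocity: (427/15199) = -1·(15199/427) since 427 mod 4 = 3, 15199 mod 4 = 3; sign now -1
(15199/427) = (254/427)   [reduce mod 427]
254 = 2^1·127; (2/427) = -1 since 427 mod 8 = 3, so (254/427) = (-1)^1·(127/427); sign now +1
reciprocity: (127/427) = -1·(427/127) since 127 mod 4 = 3, 427 mod 4 = 3; sign now -1
(427/127) = (46/127)   [reduce mod 127]
46 = 2^1·23; (2/127) = +1 since 127 mod 8 = 7, so (46/127) = (+1)^1·(23/127); sign now -1
reciprocity: (23/127) = -1·(127/23) since 23 mod 4 = 3, 127 mod 4 = 3; sign now +1
(127/23) = (12/23)   [reduce mod 23]
12 = 2^2·3; (2/23) = +1 since 23 mod 8 = 7, so (12/23) = (+1)^2·(3/23); sign now +1
reciprocity: (3/23) = -1·(23/3) since 3 mod 4 = 3, 23 mod 4 = 3; sign now -1
(23/3) = (2/3)   [reduce mod 3]
2 = 2^1·1; (2/3) = -1 since 3 mod 8 = 3, so (2/3) = (-1)^1·(1/3); sign now +1
(1/3) = 1; final value = sign = +1

1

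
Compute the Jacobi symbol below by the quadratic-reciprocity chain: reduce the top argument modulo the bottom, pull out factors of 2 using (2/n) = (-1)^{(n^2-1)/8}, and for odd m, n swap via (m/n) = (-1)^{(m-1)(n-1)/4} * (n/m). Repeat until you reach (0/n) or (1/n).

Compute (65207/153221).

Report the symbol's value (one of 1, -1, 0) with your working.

flip (65207/153221) -> (153221/65207): both odd, 65207 mod 4 = 3, 153221 mod 4 = 1, so the flip contributes +1; sign now +1
(153221/65207): 153221 mod 65207 = 22807, so (153221/65207) = (22807/65207)
flip (22807/65207) -> (65207/22807): both odd, 22807 mod 4 = 3, 65207 mod 4 = 3, so the flip contributes -1; sign now -1
(65207/22807): 65207 mod 22807 = 19593, so (65207/22807) = (19593/22807)
flip (19593/22807) -> (22807/19593): both odd, 19593 mod 4 = 1, 22807 mod 4 = 3, so the flip contributes +1; sign now -1
(22807/19593): 22807 mod 19593 = 3214, so (22807/19593) = (3214/19593)
factor out 2^1: 3214 = 2^1·1607; with 19593 mod 8 = 1, (2/19593) = +1; sign now -1; continue with (1607/19593)
flip (1607/19593) -> (19593/1607): both odd, 1607 mod 4 = 3, 19593 mod 4 = 1, so the flip contributes +1; sign now -1
(19593/1607): 19593 mod 1607 = 309, so (19593/1607) = (309/1607)
flip (309/1607) -> (1607/309): both odd, 309 mod 4 = 1, 1607 mod 4 = 3, so the flip contributes +1; sign now -1
(1607/309): 1607 mod 309 = 62, so (1607/309) = (62/309)
factor out 2^1: 62 = 2^1·31; with 309 mod 8 = 5, (2/309) = -1; sign now +1; continue with (31/309)
flip (31/309) -> (309/31): both odd, 31 mod 4 = 3, 309 mod 4 = 1, so the flip contributes +1; sign now +1
(309/31): 309 mod 31 = 30, so (309/31) = (30/31)
factor out 2^1: 30 = 2^1·15; with 31 mod 8 = 7, (2/31) = +1; sign now +1; continue with (15/31)
flip (15/31) -> (31/15): both odd, 15 mod 4 = 3, 31 mod 4 = 3, so the flip contributes -1; sign now -1
(31/15): 31 mod 15 = 1, so (31/15) = (1/15)
reached (1/15) = 1, so the symbol is -1

-1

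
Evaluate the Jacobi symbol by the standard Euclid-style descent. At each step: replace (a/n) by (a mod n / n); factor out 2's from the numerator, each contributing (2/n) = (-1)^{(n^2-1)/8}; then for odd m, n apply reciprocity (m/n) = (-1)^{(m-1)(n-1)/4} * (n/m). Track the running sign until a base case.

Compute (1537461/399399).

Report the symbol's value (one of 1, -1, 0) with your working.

(1537461/399399): 1537461 mod 399399 = 339264, so (1537461/399399) = (339264/399399)
factor out 2^6: 339264 = 2^6·5301; with 399399 mod 8 = 7, (2/399399) = +1; sign now +1; continue with (5301/399399)
flip (5301/399399) -> (399399/5301): both odd, 5301 mod 4 = 1, 399399 mod 4 = 3, so the flip contributes +1; sign now +1
(399399/5301): 399399 mod 5301 = 1824, so (399399/5301) = (1824/5301)
factor out 2^5: 1824 = 2^5·57; with 5301 mod 8 = 5, (2/5301) = -1; sign now -1; continue with (57/5301)
flip (57/5301) -> (5301/57): both odd, 57 mod 4 = 1, 5301 mod 4 = 1, so the flip contributes +1; sign now -1
(5301/57): 5301 mod 57 = 0, so (5301/57) = (0/57)
reached (0/57); gcd(a, n) > 1, so (0/57) = 0 and the symbol is 0

0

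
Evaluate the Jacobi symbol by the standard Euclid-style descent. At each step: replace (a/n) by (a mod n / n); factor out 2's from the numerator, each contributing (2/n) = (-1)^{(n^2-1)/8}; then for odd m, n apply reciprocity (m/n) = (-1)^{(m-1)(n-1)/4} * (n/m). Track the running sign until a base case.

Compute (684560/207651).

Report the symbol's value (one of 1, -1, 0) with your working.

(684560/207651): 684560 mod 207651 = 61607, so (684560/207651) = (61607/207651)
flip (61607/207651) -> (207651/61607): both odd, 61607 mod 4 = 3, 207651 mod 4 = 3, so the flip contributes -1; sign now -1
(207651/61607): 207651 mod 61607 = 22830, so (207651/61607) = (22830/61607)
factor out 2^1: 22830 = 2^1·11415; with 61607 mod 8 = 7, (2/61607) = +1; sign now -1; continue with (11415/61607)
flip (11415/61607) -> (61607/11415): both odd, 11415 mod 4 = 3, 61607 mod 4 = 3, so the flip contributes -1; sign now +1
(61607/11415): 61607 mod 11415 = 4532, so (61607/11415) = (4532/11415)
factor out 2^2: 4532 = 2^2·1133; with 11415 mod 8 = 7, (2/11415) = +1; sign now +1; continue with (1133/11415)
flip (1133/11415) -> (11415/1133): both odd, 1133 mod 4 = 1, 11415 mod 4 = 3, so the flip contributes +1; sign now +1
(11415/1133): 11415 mod 1133 = 85, so (11415/1133) = (85/1133)
flip (85/1133) -> (1133/85): both odd, 85 mod 4 = 1, 1133 mod 4 = 1, so the flip contributes +1; sign now +1
(1133/85): 1133 mod 85 = 28, so (1133/85) = (28/85)
factor out 2^2: 28 = 2^2·7; with 85 mod 8 = 5, (2/85) = -1; sign now +1; continue with (7/85)
flip (7/85) -> (85/7): both odd, 7 mod 4 = 3, 85 mod 4 = 1, so the flip contributes +1; sign now +1
(85/7): 85 mod 7 = 1, so (85/7) = (1/7)
reached (1/7) = 1, so the symbol is +1

1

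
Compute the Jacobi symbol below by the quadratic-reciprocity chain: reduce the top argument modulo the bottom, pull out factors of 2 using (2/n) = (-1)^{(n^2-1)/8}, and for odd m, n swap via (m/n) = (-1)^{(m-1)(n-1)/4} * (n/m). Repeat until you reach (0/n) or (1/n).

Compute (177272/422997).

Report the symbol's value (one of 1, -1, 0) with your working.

-1

177272 = 2^3·22159; (2/422997) = -1 since 422997 mod 8 = 5, so (177272/422997) = (-1)^3·(22159/422997); sign now -1
reciprocity: (22159/422997) = +1·(422997/22159) since 22159 mod 4 = 3, 422997 mod 4 = 1; sign now -1
(422997/22159) = (1976/22159)   [reduce mod 22159]
1976 = 2^3·247; (2/22159) = +1 since 22159 mod 8 = 7, so (1976/22159) = (+1)^3·(247/22159); sign now -1
reciprocity: (247/22159) = -1·(22159/247) since 247 mod 4 = 3, 22159 mod 4 = 3; sign now +1
(22159/247) = (176/247)   [reduce mod 247]
176 = 2^4·11; (2/247) = +1 since 247 mod 8 = 7, so (176/247) = (+1)^4·(11/247); sign now +1
reciprocity: (11/247) = -1·(247/11) since 11 mod 4 = 3, 247 mod 4 = 3; sign now -1
(247/11) = (5/11)   [reduce mod 11]
reciprocity: (5/11) = +1·(11/5) since 5 mod 4 = 1, 11 mod 4 = 3; sign now -1
(11/5) = (1/5)   [reduce mod 5]
(1/5) = 1; final value = sign = -1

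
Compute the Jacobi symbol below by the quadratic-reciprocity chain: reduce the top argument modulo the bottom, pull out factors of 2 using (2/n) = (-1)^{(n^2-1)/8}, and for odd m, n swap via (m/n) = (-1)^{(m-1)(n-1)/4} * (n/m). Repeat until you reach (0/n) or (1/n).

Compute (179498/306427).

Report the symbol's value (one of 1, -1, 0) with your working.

179498 = 2^1·89749; (2/306427) = -1 since 306427 mod 8 = 3, so (179498/306427) = (-1)^1·(89749/306427); sign now -1
reciprocity: (89749/306427) = +1·(306427/89749) since 89749 mod 4 = 1, 306427 mod 4 = 3; sign now -1
(306427/89749) = (37180/89749)   [reduce mod 89749]
37180 = 2^2·9295; (2/89749) = -1 since 89749 mod 8 = 5, so (37180/89749) = (-1)^2·(9295/89749); sign now -1
reciprocity: (9295/89749) = +1·(89749/9295) since 9295 mod 4 = 3, 89749 mod 4 = 1; sign now -1
(89749/9295) = (6094/9295)   [reduce mod 9295]
6094 = 2^1·3047; (2/9295) = +1 since 9295 mod 8 = 7, so (6094/9295) = (+1)^1·(3047/9295); sign now -1
reciprocity: (3047/9295) = -1·(9295/3047) since 3047 mod 4 = 3, 9295 mod 4 = 3; sign now +1
(9295/3047) = (154/3047)   [reduce mod 3047]
154 = 2^1·77; (2/3047) = +1 since 3047 mod 8 = 7, so (154/3047) = (+1)^1·(77/3047); sign now +1
reciprocity: (77/3047) = +1·(3047/77) since 77 mod 4 = 1, 3047 mod 4 = 3; sign now +1
(3047/77) = (44/77)   [reduce mod 77]
44 = 2^2·11; (2/77) = -1 since 77 mod 8 = 5, so (44/77) = (-1)^2·(11/77); sign now +1
reciprocity: (11/77) = +1·(77/11) since 11 mod 4 = 3, 77 mod 4 = 1; sign now +1
(77/11) = (0/11)   [reduce mod 11]
(0/11) = 0   [gcd(a, n) > 1]; final value = 0

0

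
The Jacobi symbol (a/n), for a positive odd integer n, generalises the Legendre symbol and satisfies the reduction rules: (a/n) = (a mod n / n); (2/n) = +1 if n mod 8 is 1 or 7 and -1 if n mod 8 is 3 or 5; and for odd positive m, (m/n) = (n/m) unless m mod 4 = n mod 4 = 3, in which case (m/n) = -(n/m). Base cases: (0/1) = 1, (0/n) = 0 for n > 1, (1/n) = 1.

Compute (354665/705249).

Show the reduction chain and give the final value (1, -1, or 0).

flip (354665/705249) -> (705249/354665): both odd, 354665 mod 4 = 1, 705249 mod 4 = 1, so the flip contributes +1; sign now +1
(705249/354665): 705249 mod 354665 = 350584, so (705249/354665) = (350584/354665)
factor out 2^3: 350584 = 2^3·43823; with 354665 mod 8 = 1, (2/354665) = +1; sign now +1; continue with (43823/354665)
flip (43823/354665) -> (354665/43823): both odd, 43823 mod 4 = 3, 354665 mod 4 = 1, so the flip contributes +1; sign now +1
(354665/43823): 354665 mod 43823 = 4081, so (354665/43823) = (4081/43823)
flip (4081/43823) -> (43823/4081): both odd, 4081 mod 4 = 1, 43823 mod 4 = 3, so the flip contributes +1; sign now +1
(43823/4081): 43823 mod 4081 = 3013, so (43823/4081) = (3013/4081)
flip (3013/4081) -> (4081/3013): both odd, 3013 mod 4 = 1, 4081 mod 4 = 1, so the flip contributes +1; sign now +1
(4081/3013): 4081 mod 3013 = 1068, so (4081/3013) = (1068/3013)
factor out 2^2: 1068 = 2^2·267; with 3013 mod 8 = 5, (2/3013) = -1; sign now +1; continue with (267/3013)
flip (267/3013) -> (3013/267): both odd, 267 mod 4 = 3, 3013 mod 4 = 1, so the flip contributes +1; sign now +1
(3013/267): 3013 mod 267 = 76, so (3013/267) = (76/267)
factor out 2^2: 76 = 2^2·19; with 267 mod 8 = 3, (2/267) = -1; sign now +1; continue with (19/267)
flip (19/267) -> (267/19): both odd, 19 mod 4 = 3, 267 mod 4 = 3, so the flip contributes -1; sign now -1
(267/19): 267 mod 19 = 1, so (267/19) = (1/19)
reached (1/19) = 1, so the symbol is -1

-1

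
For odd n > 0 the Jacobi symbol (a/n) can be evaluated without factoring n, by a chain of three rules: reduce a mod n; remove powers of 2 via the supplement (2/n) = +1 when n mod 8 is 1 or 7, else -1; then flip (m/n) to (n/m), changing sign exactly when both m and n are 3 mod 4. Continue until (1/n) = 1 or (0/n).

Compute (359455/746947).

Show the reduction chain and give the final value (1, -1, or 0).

-1

reciprocity: (359455/746947) = -1·(746947/359455) since 359455 mod 4 = 3, 746947 mod 4 = 3; sign now -1
(746947/359455) = (28037/359455)   [reduce mod 359455]
reciprocity: (28037/359455) = +1·(359455/28037) since 28037 mod 4 = 1, 359455 mod 4 = 3; sign now -1
(359455/28037) = (23011/28037)   [reduce mod 28037]
reciprocity: (23011/28037) = +1·(28037/23011) since 23011 mod 4 = 3, 28037 mod 4 = 1; sign now -1
(28037/23011) = (5026/23011)   [reduce mod 23011]
5026 = 2^1·2513; (2/23011) = -1 since 23011 mod 8 = 3, so (5026/23011) = (-1)^1·(2513/23011); sign now +1
reciprocity: (2513/23011) = +1·(23011/2513) since 2513 mod 4 = 1, 23011 mod 4 = 3; sign now +1
(23011/2513) = (394/2513)   [reduce mod 2513]
394 = 2^1·197; (2/2513) = +1 since 2513 mod 8 = 1, so (394/2513) = (+1)^1·(197/2513); sign now +1
reciprocity: (197/2513) = +1·(2513/197) since 197 mod 4 = 1, 2513 mod 4 = 1; sign now +1
(2513/197) = (149/197)   [reduce mod 197]
reciprocity: (149/197) = +1·(197/149) since 149 mod 4 = 1, 197 mod 4 = 1; sign now +1
(197/149) = (48/149)   [reduce mod 149]
48 = 2^4·3; (2/149) = -1 since 149 mod 8 = 5, so (48/149) = (-1)^4·(3/149); sign now +1
reciprocity: (3/149) = +1·(149/3) since 3 mod 4 = 3, 149 mod 4 = 1; sign now +1
(149/3) = (2/3)   [reduce mod 3]
2 = 2^1·1; (2/3) = -1 since 3 mod 8 = 3, so (2/3) = (-1)^1·(1/3); sign now -1
(1/3) = 1; final value = sign = -1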